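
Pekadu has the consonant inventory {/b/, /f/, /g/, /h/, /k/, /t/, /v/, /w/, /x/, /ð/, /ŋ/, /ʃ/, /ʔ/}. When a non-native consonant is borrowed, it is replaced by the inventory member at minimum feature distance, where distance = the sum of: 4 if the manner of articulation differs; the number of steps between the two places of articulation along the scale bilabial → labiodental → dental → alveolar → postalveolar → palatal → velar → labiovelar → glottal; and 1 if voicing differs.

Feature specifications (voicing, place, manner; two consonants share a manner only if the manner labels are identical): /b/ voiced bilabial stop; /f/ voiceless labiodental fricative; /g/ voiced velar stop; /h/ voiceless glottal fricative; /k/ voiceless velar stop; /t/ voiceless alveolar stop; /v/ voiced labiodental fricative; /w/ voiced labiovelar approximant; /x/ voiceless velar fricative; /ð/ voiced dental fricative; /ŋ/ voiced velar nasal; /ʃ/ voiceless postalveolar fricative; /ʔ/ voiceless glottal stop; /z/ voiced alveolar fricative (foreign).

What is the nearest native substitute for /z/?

/ð/ is closest: same manner (fricative), place distance 1 (alveolar→dental), same voicing; total 1. Next closest is /v/ at distance 2.

ð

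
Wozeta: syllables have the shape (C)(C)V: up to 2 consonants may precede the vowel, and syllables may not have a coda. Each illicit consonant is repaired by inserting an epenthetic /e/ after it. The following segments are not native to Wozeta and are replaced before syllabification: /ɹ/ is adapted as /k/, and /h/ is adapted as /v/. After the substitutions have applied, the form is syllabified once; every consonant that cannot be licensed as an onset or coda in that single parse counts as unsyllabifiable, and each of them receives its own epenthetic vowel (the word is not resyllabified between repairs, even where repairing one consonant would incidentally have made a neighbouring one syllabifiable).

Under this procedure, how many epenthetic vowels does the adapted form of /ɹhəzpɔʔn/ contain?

2

After substitution the input is /kvəzpɔʔn/.
The unsyllabifiable consonants are /ʔ/, /n/; each receives one epenthetic vowel.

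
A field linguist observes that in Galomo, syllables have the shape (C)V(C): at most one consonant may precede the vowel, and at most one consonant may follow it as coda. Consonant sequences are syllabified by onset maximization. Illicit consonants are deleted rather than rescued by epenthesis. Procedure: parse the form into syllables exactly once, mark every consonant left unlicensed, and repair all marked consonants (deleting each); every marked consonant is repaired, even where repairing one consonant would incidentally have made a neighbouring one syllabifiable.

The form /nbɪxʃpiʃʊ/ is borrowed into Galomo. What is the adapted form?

bɪxpiʃʊ

The consonants /n/, /ʃ/ cannot be parsed into a legal (C)V(C) syllable (at most one coda consonant is licensed; onsets are limited to one consonant).
Deletion applies to /n/, /ʃ/.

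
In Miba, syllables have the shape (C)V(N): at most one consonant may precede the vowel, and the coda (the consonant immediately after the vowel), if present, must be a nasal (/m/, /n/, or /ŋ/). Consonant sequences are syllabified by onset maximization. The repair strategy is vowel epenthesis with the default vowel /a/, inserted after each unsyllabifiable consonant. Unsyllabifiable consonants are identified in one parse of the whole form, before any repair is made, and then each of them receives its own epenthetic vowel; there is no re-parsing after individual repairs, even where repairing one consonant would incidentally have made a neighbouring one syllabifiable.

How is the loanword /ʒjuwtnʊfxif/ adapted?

ʒajuwatanʊfaxifa

Under (C)V(N), the unsyllabifiable consonants are /ʒ/, /w/, /t/, /f/, /f/ (only a nasal (/m/, /n/, or /ŋ/) is licensed in coda position; onsets are limited to one consonant).
Each unlicensed consonant becomes the onset of a new syllable: /ʒ/ → /ʒa/, /w/ → /wa/, /t/ → /ta/, /f/ → /fa/, /f/ → /fa/.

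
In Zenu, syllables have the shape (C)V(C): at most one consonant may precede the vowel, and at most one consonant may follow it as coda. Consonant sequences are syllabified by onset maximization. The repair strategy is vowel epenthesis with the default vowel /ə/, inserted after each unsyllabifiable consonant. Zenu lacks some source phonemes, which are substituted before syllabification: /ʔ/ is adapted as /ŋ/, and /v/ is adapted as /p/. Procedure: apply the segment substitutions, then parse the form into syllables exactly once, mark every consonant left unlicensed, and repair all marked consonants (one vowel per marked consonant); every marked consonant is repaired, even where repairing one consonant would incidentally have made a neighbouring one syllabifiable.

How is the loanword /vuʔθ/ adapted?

puŋθə

Substitution: /v/ → /p/, /ʔ/ → /ŋ/, giving /puŋθ/.
The consonants /θ/ cannot be parsed into a legal (C)V(C) syllable (at most one coda consonant is licensed; onsets are limited to one consonant).
Epenthesis after each stranded consonant: /θ/ → /θə/.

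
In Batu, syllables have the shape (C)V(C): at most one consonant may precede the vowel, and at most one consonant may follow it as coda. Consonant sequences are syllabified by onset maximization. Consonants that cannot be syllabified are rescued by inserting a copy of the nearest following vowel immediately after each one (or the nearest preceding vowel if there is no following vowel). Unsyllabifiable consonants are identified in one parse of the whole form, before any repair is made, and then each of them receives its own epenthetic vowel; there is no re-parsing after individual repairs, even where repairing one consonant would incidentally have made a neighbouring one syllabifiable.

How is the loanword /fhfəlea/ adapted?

Under (C)V(C), the unsyllabifiable consonants are /f/, /h/ (at most one coda consonant is licensed; onsets are limited to one consonant).
Each unlicensed consonant becomes the onset of a new syllable: /f/ → /fə/, /h/ → /hə/.

fəhəfəlea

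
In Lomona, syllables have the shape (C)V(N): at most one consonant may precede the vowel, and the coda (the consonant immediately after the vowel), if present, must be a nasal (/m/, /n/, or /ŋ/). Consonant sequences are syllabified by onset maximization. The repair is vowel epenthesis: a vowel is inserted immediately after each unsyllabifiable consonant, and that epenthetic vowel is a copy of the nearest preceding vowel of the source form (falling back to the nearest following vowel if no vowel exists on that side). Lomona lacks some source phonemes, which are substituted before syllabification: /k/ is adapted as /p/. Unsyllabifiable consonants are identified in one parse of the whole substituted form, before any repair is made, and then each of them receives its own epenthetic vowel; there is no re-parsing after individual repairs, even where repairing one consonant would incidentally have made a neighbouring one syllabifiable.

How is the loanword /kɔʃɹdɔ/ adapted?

Substitution: /k/ → /p/, giving /pɔʃɹdɔ/.
The consonants /ʃ/, /ɹ/ cannot be parsed into a legal (C)V(N) syllable (only a nasal (/m/, /n/, or /ŋ/) is licensed in coda position; onsets are limited to one consonant).
Each unlicensed consonant becomes the onset of a new syllable: /ʃ/ → /ʃɔ/, /ɹ/ → /ɹɔ/.

pɔʃɔɹɔdɔ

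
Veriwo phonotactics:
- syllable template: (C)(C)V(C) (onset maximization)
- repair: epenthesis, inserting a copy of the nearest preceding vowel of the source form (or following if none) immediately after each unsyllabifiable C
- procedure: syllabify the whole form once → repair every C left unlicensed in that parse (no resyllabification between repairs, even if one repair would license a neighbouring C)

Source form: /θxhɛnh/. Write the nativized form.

θɛxhɛnhɛ

Under (C)(C)V(C), the unsyllabifiable consonants are /θ/, /h/ (at most one coda consonant is licensed; onsets may contain at most 2 consonants).
Epenthesis after each stranded consonant: /θ/ → /θɛ/, /h/ → /hɛ/.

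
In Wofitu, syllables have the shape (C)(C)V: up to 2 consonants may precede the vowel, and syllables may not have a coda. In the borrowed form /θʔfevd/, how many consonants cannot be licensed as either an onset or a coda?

3

Syllabifying with onset maximization leaves /θ/, /v/, /d/ stranded (no codas are permitted; onsets may contain at most 2 consonants).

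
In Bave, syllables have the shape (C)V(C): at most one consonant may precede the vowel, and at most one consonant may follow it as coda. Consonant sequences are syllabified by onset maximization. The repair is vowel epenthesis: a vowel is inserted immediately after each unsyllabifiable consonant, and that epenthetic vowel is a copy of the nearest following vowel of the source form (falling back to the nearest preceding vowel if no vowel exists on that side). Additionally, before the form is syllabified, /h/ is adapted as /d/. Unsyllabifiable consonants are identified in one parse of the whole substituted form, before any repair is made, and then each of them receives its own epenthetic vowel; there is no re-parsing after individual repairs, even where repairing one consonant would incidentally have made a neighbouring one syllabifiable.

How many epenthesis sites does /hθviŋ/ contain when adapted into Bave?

2

After substitution the input is /dθviŋ/.
The unsyllabifiable consonants are /d/, /θ/; each receives one epenthetic vowel.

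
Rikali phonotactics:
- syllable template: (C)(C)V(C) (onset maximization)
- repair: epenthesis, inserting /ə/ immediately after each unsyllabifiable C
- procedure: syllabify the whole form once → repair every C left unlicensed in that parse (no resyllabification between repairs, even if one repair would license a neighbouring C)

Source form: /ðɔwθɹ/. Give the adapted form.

The consonants /θ/, /ɹ/ cannot be parsed into a legal (C)(C)V(C) syllable (at most one coda consonant is licensed; onsets may contain at most 2 consonants).
Each unlicensed consonant becomes the onset of a new syllable: /θ/ → /θə/, /ɹ/ → /ɹə/.

ðɔwθəɹə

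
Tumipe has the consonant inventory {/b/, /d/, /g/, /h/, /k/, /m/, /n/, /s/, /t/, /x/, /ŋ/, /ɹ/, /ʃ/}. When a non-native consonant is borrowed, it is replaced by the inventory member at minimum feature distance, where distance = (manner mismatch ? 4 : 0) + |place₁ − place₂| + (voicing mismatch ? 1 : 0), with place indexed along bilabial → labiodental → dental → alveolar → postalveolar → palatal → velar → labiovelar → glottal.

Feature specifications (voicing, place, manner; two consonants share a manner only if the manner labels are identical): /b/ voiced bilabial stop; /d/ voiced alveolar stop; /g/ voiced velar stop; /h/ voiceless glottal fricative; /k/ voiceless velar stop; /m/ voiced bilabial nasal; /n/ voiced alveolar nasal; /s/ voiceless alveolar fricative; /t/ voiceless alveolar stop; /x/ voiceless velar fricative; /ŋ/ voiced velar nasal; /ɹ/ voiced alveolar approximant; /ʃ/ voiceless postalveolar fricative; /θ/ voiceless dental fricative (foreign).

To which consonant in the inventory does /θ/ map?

/s/ is closest: same manner (fricative), place distance 1 (dental→alveolar), same voicing; total 1. Next closest is /ʃ/ at distance 2.

s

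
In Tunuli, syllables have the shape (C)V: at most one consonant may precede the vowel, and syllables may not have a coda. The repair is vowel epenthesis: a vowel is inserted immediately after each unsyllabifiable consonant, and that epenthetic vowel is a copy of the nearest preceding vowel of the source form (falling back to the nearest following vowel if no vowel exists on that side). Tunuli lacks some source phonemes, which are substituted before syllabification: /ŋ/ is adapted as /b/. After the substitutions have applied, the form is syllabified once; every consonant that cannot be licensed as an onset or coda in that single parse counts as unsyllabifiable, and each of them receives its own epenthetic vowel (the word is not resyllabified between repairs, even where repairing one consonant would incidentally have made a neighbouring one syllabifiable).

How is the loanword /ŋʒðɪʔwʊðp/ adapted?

bɪʒɪðɪʔɪwʊðʊpʊ

Substitution: /ŋ/ → /b/, giving /bʒðɪʔwʊðp/.
Syllabifying with onset maximization leaves /b/, /ʒ/, /ʔ/, /ð/, /p/ stranded (no codas are permitted; onsets are limited to one consonant).
Inserting the epenthetic vowel yields /b/ → /bɪ/, /ʒ/ → /ʒɪ/, /ʔ/ → /ʔɪ/, /ð/ → /ðʊ/, /p/ → /pʊ/.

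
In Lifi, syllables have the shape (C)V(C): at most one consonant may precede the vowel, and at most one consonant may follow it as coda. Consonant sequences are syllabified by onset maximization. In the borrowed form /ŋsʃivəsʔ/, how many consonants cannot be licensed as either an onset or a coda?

Syllabifying with onset maximization leaves /ŋ/, /s/, /ʔ/ stranded (at most one coda consonant is licensed; onsets are limited to one consonant).

3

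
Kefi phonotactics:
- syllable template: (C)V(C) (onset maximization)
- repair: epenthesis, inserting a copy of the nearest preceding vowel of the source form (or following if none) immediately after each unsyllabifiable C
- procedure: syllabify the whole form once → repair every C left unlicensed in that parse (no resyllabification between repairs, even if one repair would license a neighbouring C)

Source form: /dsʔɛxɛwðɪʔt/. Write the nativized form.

dɛsɛʔɛxɛwðɪʔtɪ

The consonants /d/, /s/, /t/ cannot be parsed into a legal (C)V(C) syllable (at most one coda consonant is licensed; onsets are limited to one consonant).
Inserting the epenthetic vowel yields /d/ → /dɛ/, /s/ → /sɛ/, /t/ → /tɪ/.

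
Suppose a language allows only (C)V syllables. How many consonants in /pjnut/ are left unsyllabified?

3

The consonants /p/, /j/, /t/ cannot be parsed into a legal (C)V syllable (no codas are permitted; onsets are limited to one consonant).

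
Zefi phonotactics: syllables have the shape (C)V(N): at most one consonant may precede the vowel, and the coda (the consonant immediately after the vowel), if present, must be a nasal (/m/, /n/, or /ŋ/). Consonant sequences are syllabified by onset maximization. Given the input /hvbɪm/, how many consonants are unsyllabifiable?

Under (C)V(N), the unsyllabifiable consonants are /h/, /v/ (only a nasal (/m/, /n/, or /ŋ/) is licensed in coda position; onsets are limited to one consonant).

2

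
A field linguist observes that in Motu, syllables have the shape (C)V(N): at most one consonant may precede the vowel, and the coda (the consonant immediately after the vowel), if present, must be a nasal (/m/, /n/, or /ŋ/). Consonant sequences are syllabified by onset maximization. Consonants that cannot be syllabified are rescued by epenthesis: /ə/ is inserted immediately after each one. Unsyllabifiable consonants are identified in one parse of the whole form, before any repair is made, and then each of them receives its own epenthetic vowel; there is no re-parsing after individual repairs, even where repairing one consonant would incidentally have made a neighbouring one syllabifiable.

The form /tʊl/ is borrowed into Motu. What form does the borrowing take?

tʊlə

Under (C)V(N), the unsyllabifiable consonants are /l/ (only a nasal (/m/, /n/, or /ŋ/) is licensed in coda position; onsets are limited to one consonant).
Epenthesis after each stranded consonant: /l/ → /lə/.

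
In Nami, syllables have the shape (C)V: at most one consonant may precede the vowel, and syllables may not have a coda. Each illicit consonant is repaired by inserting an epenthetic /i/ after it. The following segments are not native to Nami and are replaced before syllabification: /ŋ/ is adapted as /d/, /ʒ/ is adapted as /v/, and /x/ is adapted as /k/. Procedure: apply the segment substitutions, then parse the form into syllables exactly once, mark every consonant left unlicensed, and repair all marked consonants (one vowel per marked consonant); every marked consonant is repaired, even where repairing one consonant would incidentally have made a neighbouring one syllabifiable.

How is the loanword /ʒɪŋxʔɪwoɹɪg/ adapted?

Substitution: /ʒ/ → /v/, /ŋ/ → /d/, /x/ → /k/, giving /vɪdkʔɪwoɹɪg/.
The consonants /d/, /k/, /g/ cannot be parsed into a legal (C)V syllable (no codas are permitted; onsets are limited to one consonant).
Each unlicensed consonant becomes the onset of a new syllable: /d/ → /di/, /k/ → /ki/, /g/ → /gi/.

vɪdikiʔɪwoɹɪgi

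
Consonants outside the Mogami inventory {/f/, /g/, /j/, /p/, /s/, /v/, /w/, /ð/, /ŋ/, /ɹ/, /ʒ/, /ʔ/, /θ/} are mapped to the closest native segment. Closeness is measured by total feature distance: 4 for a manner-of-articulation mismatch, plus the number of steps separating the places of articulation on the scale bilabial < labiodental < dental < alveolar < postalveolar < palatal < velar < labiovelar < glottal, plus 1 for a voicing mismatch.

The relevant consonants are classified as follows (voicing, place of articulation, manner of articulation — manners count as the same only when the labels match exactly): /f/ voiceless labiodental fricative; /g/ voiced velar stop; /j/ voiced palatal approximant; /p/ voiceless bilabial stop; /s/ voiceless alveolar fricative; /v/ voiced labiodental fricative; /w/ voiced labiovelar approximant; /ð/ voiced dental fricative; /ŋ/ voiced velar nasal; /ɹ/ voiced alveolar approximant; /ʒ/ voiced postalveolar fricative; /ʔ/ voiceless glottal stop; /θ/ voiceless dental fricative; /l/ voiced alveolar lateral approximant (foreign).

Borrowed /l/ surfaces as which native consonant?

ɹ

/ɹ/ is closest: manner differs (lateral approximant→approximant, +4), place distance 0 (alveolar→alveolar), same voicing; total 4. Next closest is /s/ at distance 5.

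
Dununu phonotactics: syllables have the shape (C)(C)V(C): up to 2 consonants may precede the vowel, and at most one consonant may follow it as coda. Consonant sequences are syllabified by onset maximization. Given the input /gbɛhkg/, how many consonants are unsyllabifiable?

2

The consonants /k/, /g/ cannot be parsed into a legal (C)(C)V(C) syllable (at most one coda consonant is licensed; onsets may contain at most 2 consonants).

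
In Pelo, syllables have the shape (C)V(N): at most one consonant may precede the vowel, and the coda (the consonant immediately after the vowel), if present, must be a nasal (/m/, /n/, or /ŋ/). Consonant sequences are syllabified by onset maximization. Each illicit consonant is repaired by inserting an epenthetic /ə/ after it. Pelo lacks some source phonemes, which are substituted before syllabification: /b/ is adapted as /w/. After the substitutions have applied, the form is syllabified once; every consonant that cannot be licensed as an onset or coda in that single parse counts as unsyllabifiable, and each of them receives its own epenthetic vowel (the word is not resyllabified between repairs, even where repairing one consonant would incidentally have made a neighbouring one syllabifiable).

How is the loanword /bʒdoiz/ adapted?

wəʒədoizə

Substitution: /b/ → /w/, giving /wʒdoiz/.
Syllabifying with onset maximization leaves /w/, /ʒ/, /z/ stranded (only a nasal (/m/, /n/, or /ŋ/) is licensed in coda position; onsets are limited to one consonant).
Each unlicensed consonant becomes the onset of a new syllable: /w/ → /wə/, /ʒ/ → /ʒə/, /z/ → /zə/.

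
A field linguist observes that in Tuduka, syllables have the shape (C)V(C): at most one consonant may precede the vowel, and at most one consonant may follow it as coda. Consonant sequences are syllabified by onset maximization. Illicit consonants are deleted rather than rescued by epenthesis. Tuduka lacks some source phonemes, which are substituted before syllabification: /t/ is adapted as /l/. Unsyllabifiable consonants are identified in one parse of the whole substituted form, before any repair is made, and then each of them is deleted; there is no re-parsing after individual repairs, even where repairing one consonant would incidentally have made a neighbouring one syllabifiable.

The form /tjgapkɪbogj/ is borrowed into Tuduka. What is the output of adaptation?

Substitution: /t/ → /l/, giving /ljgapkɪbogj/.
Syllabifying with onset maximization leaves /l/, /j/, /j/ stranded (at most one coda consonant is licensed; onsets are limited to one consonant).
Deletion applies to /l/, /j/, /j/.

gapkɪbog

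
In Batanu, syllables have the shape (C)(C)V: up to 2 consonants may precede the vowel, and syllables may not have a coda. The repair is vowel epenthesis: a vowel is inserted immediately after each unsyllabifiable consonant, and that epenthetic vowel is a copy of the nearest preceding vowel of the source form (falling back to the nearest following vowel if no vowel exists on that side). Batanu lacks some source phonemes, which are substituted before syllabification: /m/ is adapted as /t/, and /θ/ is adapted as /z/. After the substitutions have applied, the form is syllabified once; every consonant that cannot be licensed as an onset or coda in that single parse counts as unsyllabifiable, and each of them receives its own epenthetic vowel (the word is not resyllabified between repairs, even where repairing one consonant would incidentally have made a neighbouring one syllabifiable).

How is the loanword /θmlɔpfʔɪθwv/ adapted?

Substitution: /θ/ → /z/, /m/ → /t/, giving /ztlɔpfʔɪzwv/.
The consonants /z/, /p/, /z/, /w/, /v/ cannot be parsed into a legal (C)(C)V syllable (no codas are permitted; onsets may contain at most 2 consonants).
Each unlicensed consonant becomes the onset of a new syllable: /z/ → /zɔ/, /p/ → /pɔ/, /z/ → /zɪ/, /w/ → /wɪ/, /v/ → /vɪ/.

zɔtlɔpɔfʔɪzɪwɪvɪ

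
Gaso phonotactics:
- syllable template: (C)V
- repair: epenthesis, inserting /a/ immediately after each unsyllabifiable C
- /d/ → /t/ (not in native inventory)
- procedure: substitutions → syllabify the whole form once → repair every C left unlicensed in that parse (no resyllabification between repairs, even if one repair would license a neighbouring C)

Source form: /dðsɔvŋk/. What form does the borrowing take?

Substitution: /d/ → /t/, giving /tðsɔvŋk/.
The consonants /t/, /ð/, /v/, /ŋ/, /k/ cannot be parsed into a legal (C)V syllable (no codas are permitted; onsets are limited to one consonant).
Each unlicensed consonant becomes the onset of a new syllable: /t/ → /ta/, /ð/ → /ða/, /v/ → /va/, /ŋ/ → /ŋa/, /k/ → /ka/.

taðasɔvaŋaka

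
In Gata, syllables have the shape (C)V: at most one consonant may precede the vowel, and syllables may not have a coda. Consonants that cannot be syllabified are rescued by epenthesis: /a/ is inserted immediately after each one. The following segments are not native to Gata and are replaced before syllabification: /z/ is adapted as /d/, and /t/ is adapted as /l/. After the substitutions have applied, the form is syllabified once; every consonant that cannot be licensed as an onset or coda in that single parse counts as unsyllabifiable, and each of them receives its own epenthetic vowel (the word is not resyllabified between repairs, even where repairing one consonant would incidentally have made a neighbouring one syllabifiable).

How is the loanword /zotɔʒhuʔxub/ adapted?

Substitution: /z/ → /d/, /t/ → /l/, giving /dolɔʒhuʔxub/.
The consonants /ʒ/, /ʔ/, /b/ cannot be parsed into a legal (C)V syllable (no codas are permitted; onsets are limited to one consonant).
Each unlicensed consonant becomes the onset of a new syllable: /ʒ/ → /ʒa/, /ʔ/ → /ʔa/, /b/ → /ba/.

dolɔʒahuʔaxuba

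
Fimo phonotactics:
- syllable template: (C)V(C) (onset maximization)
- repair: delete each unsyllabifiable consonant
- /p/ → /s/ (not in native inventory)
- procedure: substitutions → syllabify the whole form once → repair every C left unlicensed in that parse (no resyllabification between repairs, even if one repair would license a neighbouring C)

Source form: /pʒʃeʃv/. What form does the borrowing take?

Substitution: /p/ → /s/, giving /sʒʃeʃv/.
Under (C)V(C), the unsyllabifiable consonants are /s/, /ʒ/, /v/ (at most one coda consonant is licensed; onsets are limited to one consonant).
Each unlicensed consonant is deleted: /s/, /ʒ/, /v/.

ʃeʃ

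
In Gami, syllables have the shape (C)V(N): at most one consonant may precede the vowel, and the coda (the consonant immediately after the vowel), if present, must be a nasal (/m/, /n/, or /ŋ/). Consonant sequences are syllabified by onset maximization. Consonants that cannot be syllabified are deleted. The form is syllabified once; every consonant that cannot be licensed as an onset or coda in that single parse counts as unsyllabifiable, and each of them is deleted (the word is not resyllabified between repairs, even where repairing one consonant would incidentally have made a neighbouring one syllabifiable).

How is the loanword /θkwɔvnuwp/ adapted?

wɔnu

The consonants /θ/, /k/, /v/, /w/, /p/ cannot be parsed into a legal (C)V(N) syllable (only a nasal (/m/, /n/, or /ŋ/) is licensed in coda position; onsets are limited to one consonant).
Deletion applies to /θ/, /k/, /v/, /w/, /p/.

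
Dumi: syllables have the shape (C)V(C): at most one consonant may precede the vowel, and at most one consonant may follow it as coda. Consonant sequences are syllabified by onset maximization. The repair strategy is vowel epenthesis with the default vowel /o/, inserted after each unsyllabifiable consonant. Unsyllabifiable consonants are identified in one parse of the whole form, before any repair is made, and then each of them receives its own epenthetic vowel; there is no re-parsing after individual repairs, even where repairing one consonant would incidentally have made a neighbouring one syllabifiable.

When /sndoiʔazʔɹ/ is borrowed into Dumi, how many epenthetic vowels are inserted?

4

The unsyllabifiable consonants are /s/, /n/, /ʔ/, /ɹ/; each receives one epenthetic vowel.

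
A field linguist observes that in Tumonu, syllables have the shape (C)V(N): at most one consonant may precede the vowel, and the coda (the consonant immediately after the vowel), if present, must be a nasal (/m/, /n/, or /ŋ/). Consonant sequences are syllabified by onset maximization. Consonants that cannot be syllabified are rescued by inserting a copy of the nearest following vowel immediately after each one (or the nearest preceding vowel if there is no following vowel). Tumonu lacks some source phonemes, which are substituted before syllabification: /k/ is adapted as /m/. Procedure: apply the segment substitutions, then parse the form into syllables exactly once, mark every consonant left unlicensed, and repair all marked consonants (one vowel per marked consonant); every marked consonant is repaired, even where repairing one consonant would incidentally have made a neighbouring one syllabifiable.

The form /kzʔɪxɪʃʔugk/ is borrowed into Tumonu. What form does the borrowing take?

Substitution: /k/ → /m/, giving /mzʔɪxɪʃʔugm/.
Under (C)V(N), the unsyllabifiable consonants are /m/, /z/, /ʃ/, /g/, /m/ (only a nasal (/m/, /n/, or /ŋ/) is licensed in coda position; onsets are limited to one consonant).
Inserting the epenthetic vowel yields /m/ → /mɪ/, /z/ → /zɪ/, /ʃ/ → /ʃu/, /g/ → /gu/, /m/ → /mu/.

mɪzɪʔɪxɪʃuʔugumu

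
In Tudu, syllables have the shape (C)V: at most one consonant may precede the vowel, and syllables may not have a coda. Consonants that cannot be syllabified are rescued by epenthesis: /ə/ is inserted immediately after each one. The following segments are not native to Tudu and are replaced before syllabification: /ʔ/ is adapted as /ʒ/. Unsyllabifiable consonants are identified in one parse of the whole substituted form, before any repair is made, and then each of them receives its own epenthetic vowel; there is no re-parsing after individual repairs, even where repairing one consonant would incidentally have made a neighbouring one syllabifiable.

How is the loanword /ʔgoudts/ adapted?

ʒəgoudətəsə

Substitution: /ʔ/ → /ʒ/, giving /ʒgoudts/.
Syllabifying with onset maximization leaves /ʒ/, /d/, /t/, /s/ stranded (no codas are permitted; onsets are limited to one consonant).
Inserting the epenthetic vowel yields /ʒ/ → /ʒə/, /d/ → /də/, /t/ → /tə/, /s/ → /sə/.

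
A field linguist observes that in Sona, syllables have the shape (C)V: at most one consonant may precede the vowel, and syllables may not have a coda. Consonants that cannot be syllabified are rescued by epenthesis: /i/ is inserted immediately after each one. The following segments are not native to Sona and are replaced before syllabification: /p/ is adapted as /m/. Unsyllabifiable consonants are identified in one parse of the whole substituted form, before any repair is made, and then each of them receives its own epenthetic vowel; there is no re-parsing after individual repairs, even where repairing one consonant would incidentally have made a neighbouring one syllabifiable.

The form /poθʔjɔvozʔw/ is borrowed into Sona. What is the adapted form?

moθiʔijɔvoziʔiwi

Substitution: /p/ → /m/, giving /moθʔjɔvozʔw/.
Under (C)V, the unsyllabifiable consonants are /θ/, /ʔ/, /z/, /ʔ/, /w/ (no codas are permitted; onsets are limited to one consonant).
Inserting the epenthetic vowel yields /θ/ → /θi/, /ʔ/ → /ʔi/, /z/ → /zi/, /ʔ/ → /ʔi/, /w/ → /wi/.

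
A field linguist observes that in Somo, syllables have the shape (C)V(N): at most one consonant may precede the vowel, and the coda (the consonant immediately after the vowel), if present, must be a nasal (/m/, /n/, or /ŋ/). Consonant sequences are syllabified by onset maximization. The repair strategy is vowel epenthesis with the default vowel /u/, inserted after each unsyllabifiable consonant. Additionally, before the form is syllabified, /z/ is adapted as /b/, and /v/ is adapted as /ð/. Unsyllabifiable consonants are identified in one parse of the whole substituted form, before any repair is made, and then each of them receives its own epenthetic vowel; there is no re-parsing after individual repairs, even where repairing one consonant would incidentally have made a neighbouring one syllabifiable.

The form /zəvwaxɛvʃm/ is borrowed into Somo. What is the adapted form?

Substitution: /z/ → /b/, /v/ → /ð/, giving /bəðwaxɛðʃm/.
Syllabifying with onset maximization leaves /ð/, /ð/, /ʃ/, /m/ stranded (only a nasal (/m/, /n/, or /ŋ/) is licensed in coda position; onsets are limited to one consonant).
Inserting the epenthetic vowel yields /ð/ → /ðu/, /ð/ → /ðu/, /ʃ/ → /ʃu/, /m/ → /mu/.

bəðuwaxɛðuʃumu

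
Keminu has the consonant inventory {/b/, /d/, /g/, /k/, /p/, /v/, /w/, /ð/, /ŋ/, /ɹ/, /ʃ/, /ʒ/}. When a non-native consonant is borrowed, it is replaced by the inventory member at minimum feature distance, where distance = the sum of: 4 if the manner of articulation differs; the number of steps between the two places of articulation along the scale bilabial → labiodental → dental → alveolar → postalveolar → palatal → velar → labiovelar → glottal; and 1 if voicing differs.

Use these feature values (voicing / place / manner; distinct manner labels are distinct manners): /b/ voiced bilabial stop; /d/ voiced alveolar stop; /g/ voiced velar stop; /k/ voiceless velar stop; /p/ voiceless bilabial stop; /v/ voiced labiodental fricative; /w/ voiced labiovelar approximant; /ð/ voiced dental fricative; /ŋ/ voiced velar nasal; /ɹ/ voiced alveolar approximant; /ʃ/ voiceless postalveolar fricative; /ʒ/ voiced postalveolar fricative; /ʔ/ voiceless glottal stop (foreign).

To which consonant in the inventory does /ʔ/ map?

/k/ is closest: same manner (stop), place distance 2 (glottal→velar), same voicing; total 2. Next closest is /g/ at distance 3.

k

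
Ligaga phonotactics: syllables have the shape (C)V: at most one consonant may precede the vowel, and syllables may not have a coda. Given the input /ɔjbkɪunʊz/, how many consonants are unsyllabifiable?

3

Under (C)V, the unsyllabifiable consonants are /j/, /b/, /z/ (no codas are permitted; onsets are limited to one consonant).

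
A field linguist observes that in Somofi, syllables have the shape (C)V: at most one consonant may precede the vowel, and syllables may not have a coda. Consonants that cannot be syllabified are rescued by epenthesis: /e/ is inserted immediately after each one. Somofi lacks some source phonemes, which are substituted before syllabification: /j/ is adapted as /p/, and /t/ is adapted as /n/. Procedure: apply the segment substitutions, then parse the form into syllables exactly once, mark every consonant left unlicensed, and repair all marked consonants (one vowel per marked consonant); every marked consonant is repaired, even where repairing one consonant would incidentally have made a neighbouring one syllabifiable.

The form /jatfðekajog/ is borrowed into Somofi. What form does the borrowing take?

panefeðekapoge

Substitution: /j/ → /p/, /t/ → /n/, giving /panfðekapog/.
Syllabifying with onset maximization leaves /n/, /f/, /g/ stranded (no codas are permitted; onsets are limited to one consonant).
Inserting the epenthetic vowel yields /n/ → /ne/, /f/ → /fe/, /g/ → /ge/.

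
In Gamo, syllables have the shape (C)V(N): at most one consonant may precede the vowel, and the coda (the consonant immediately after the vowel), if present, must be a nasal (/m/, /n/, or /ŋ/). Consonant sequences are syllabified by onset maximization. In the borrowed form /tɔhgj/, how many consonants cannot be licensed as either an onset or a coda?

Syllabifying with onset maximization leaves /h/, /g/, /j/ stranded (only a nasal (/m/, /n/, or /ŋ/) is licensed in coda position; onsets are limited to one consonant).

3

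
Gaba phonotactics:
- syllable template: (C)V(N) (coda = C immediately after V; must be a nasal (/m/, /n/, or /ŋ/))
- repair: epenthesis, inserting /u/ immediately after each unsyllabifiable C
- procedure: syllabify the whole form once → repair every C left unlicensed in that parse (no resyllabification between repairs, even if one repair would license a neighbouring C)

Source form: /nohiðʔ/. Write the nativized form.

Under (C)V(N), the unsyllabifiable consonants are /ð/, /ʔ/ (only a nasal (/m/, /n/, or /ŋ/) is licensed in coda position; onsets are limited to one consonant).
Epenthesis after each stranded consonant: /ð/ → /ðu/, /ʔ/ → /ʔu/.

nohiðuʔu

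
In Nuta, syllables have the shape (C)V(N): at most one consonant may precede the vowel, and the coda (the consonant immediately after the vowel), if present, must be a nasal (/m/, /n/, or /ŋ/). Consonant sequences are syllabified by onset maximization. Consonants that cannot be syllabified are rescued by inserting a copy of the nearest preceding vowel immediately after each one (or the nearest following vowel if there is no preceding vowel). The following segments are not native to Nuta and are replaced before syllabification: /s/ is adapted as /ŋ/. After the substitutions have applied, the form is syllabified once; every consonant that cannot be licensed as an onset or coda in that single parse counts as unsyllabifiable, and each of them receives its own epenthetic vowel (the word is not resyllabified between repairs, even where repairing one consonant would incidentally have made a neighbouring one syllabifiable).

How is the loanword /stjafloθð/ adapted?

ŋatajafaloθoðo

Substitution: /s/ → /ŋ/, giving /ŋtjafloθð/.
Under (C)V(N), the unsyllabifiable consonants are /ŋ/, /t/, /f/, /θ/, /ð/ (only a nasal (/m/, /n/, or /ŋ/) is licensed in coda position; onsets are limited to one consonant).
Each unlicensed consonant becomes the onset of a new syllable: /ŋ/ → /ŋa/, /t/ → /ta/, /f/ → /fa/, /θ/ → /θo/, /ð/ → /ðo/.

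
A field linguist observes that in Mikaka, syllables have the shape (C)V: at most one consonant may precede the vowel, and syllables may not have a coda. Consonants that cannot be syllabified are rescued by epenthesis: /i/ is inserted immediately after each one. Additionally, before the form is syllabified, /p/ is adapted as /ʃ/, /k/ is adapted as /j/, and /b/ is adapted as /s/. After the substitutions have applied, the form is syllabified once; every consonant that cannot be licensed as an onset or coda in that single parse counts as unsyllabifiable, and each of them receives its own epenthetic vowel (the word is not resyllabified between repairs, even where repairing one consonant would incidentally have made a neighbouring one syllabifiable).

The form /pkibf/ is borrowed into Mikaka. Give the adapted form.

ʃijisifi

Substitution: /p/ → /ʃ/, /k/ → /j/, /b/ → /s/, giving /ʃjisf/.
The consonants /ʃ/, /s/, /f/ cannot be parsed into a legal (C)V syllable (no codas are permitted; onsets are limited to one consonant).
Each unlicensed consonant becomes the onset of a new syllable: /ʃ/ → /ʃi/, /s/ → /si/, /f/ → /fi/.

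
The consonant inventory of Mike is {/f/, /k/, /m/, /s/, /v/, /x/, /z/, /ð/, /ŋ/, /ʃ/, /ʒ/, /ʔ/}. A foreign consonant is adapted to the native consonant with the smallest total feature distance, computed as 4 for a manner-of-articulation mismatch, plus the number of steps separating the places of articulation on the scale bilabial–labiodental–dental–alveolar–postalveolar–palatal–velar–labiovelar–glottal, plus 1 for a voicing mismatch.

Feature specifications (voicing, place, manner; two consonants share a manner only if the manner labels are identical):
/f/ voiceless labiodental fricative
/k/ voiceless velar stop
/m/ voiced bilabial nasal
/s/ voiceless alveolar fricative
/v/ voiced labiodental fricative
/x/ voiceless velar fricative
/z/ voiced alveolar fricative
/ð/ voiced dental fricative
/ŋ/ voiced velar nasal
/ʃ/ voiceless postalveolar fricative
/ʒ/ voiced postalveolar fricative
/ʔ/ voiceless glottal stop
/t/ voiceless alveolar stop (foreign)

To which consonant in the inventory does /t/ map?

/k/ is closest: same manner (stop), place distance 3 (alveolar→velar), same voicing; total 3. Next closest is /s/ at distance 4.

k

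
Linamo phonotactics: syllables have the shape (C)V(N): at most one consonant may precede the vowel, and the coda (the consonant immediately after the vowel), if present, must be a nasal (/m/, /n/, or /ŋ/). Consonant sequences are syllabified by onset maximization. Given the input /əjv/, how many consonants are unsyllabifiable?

2

The consonants /j/, /v/ cannot be parsed into a legal (C)V(N) syllable (only a nasal (/m/, /n/, or /ŋ/) is licensed in coda position; onsets are limited to one consonant).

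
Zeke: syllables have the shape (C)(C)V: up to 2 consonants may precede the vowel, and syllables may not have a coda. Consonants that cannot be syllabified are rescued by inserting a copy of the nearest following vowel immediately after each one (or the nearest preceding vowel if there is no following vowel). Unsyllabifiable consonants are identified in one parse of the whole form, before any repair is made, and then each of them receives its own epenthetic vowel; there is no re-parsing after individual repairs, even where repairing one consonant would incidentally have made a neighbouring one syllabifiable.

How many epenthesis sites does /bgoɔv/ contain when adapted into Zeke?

The unsyllabifiable consonants are /v/; each receives one epenthetic vowel.

1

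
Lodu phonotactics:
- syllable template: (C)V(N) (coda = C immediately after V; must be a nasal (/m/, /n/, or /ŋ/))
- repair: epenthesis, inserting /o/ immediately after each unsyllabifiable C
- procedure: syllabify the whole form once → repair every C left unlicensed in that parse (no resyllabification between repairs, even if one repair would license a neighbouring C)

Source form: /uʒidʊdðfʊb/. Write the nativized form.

The consonants /d/, /ð/, /b/ cannot be parsed into a legal (C)V(N) syllable (only a nasal (/m/, /n/, or /ŋ/) is licensed in coda position; onsets are limited to one consonant).
Inserting the epenthetic vowel yields /d/ → /do/, /ð/ → /ðo/, /b/ → /bo/.

uʒidʊdoðofʊbo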